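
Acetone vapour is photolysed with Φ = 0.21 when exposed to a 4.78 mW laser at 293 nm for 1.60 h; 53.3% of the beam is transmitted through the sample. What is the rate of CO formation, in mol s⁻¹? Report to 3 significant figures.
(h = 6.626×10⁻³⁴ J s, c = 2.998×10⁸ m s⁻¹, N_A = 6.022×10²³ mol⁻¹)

1.15×10⁻⁹ mol s⁻¹

Photon energy at 293 nm: hc/λ = (6.626×10⁻³⁴)(2.998×10⁸)/(293×10⁻⁹) = 6.780×10⁻¹⁹ J.
Energy delivered: (4.78 mW)(5760 s) = 27.53 J.
Photons incident: 27.53 / 6.780×10⁻¹⁹ = 4.060×10¹⁹, i.e. 4.060×10¹⁹/6.022×10²³ = 6.742×10⁻⁵ mol.
Fraction absorbed: 1 − 53.3/100 = 0.4670.
Photons absorbed: 0.4670 × 6.742×10⁻⁵ = 3.149×10⁻⁵ mol.
Product formed: 0.21 × 3.149×10⁻⁵ = 6.613×10⁻⁶ mol.
Rate: 6.613×10⁻⁶ / 5760 s = 1.15×10⁻⁹ mol s⁻¹.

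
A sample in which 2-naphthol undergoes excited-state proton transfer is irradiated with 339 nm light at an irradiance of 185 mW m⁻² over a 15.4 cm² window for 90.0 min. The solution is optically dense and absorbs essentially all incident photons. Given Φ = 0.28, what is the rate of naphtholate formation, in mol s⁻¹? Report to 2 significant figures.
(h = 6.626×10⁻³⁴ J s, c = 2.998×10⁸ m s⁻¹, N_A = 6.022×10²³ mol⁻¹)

2.3×10⁻¹⁰ mol s⁻¹

Photon energy at 339 nm: hc/λ = (6.626×10⁻³⁴)(2.998×10⁸)/(339×10⁻⁹) = 5.860×10⁻¹⁹ J.
Energy delivered: (185 mW m⁻²)(15.4×10⁻⁴ m²)(5400 s) = 1.538 J.
Photons incident: 1.538 / 5.860×10⁻¹⁹ = 2.625×10¹⁸, i.e. 2.625×10¹⁸/6.022×10²³ = 4.359×10⁻⁶ mol.
Product formed: 0.28 × 4.359×10⁻⁶ = 1.221×10⁻⁶ mol.
Rate: 1.221×10⁻⁶ / 5400 s = 2.3×10⁻¹⁰ mol s⁻¹.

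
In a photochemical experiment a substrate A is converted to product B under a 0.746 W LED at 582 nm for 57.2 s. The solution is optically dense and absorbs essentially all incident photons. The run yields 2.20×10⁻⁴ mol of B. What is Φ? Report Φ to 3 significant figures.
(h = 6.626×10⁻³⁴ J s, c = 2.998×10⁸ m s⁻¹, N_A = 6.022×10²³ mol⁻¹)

Photon energy at 582 nm: hc/λ = (6.626×10⁻³⁴)(2.998×10⁸)/(582×10⁻⁹) = 3.413×10⁻¹⁹ J.
Energy delivered: (0.746 W)(57.2 s) = 42.67 J.
Photons incident: 42.67 / 3.413×10⁻¹⁹ = 1.250×10²⁰, i.e. 1.250×10²⁰/6.022×10²³ = 2.076×10⁻⁴ mol.
Φ = 2.20×10⁻⁴ mol / 2.076×10⁻⁴ mol photons = 1.06.

Φ = 1.06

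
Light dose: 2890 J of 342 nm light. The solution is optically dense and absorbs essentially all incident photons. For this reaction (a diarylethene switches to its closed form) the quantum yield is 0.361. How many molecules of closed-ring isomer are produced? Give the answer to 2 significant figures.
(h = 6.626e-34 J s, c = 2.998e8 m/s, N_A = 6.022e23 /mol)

Photon energy at 342 nm: hc/λ = (6.626e-34)(2.998e8)/(342e-9) = 5.808e-19 J.
Photons incident: 2890 / 5.808e-19 = 4.976e21, i.e. 4.976e21/6.022e23 = 0.008263 mol.
Product: Φ × n_abs = 0.361 × 0.008263 = 0.002983 mol.
As a count: 0.002983 × 6.022e23 = 1.8e21.

1.8e21 molecules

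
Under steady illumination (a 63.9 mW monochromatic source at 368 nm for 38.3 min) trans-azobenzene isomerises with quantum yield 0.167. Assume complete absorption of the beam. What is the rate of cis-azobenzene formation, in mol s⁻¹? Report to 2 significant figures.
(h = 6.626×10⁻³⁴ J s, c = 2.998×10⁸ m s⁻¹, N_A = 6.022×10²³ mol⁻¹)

Photon energy at 368 nm: hc/λ = (6.626×10⁻³⁴)(2.998×10⁸)/(368×10⁻⁹) = 5.398×10⁻¹⁹ J.
Energy delivered: (63.9 mW)(2298 s) = 146.8 J.
Photons incident: 146.8 / 5.398×10⁻¹⁹ = 2.720×10²⁰, i.e. 2.720×10²⁰/6.022×10²³ = 4.517×10⁻⁴ mol.
Product formed: 0.167 × 4.517×10⁻⁴ = 7.543×10⁻⁵ mol.
Rate: 7.543×10⁻⁵ / 2298 s = 3.3×10⁻⁸ mol s⁻¹.

3.3×10⁻⁸ mol s⁻¹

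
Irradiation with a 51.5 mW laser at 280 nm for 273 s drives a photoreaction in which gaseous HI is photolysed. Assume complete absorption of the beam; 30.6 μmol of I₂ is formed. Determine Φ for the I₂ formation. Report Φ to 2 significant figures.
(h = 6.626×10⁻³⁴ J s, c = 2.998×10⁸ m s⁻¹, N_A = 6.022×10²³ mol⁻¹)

Product: 30.6 μmol = 3.06×10⁻⁵ mol.
Photon energy at 280 nm: hc/λ = (6.626×10⁻³⁴)(2.998×10⁸)/(280×10⁻⁹) = 7.095×10⁻¹⁹ J.
Energy delivered: (51.5 mW)(273 s) = 14.06 J.
Photons incident: 14.06 / 7.095×10⁻¹⁹ = 1.982×10¹⁹, i.e. 1.982×10¹⁹/6.022×10²³ = 3.291×10⁻⁵ mol.
Φ = 3.06×10⁻⁵ mol / 3.291×10⁻⁵ mol photons = 0.93.

Φ = 0.93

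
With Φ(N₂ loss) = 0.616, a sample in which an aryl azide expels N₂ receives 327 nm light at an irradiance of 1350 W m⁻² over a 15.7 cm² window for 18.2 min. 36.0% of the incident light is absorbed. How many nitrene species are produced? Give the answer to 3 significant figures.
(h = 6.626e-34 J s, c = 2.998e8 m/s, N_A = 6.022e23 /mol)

Photon energy at 327 nm: hc/λ = (6.626e-34)(2.998e8)/(327e-9) = 6.075e-19 J.
Energy delivered: (1350 W m⁻²)(15.7e-4 m²)(1092 s) = 2314 J.
Photons incident: 2314 / 6.075e-19 = 3.809e21, i.e. 3.809e21/6.022e23 = 0.006325 mol.
Photons absorbed: 0.360 × 0.006325 = 0.002277 mol.
Product: Φ × n_abs = 0.616 × 0.002277 = 0.001403 mol.
As a count: 0.001403 × 6.022e23 = 8.45e20.

8.45e20 species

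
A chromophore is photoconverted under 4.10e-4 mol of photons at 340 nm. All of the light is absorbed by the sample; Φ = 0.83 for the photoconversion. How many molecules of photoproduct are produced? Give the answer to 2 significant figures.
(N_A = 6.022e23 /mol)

Product: Φ × n_abs = 0.83 × 4.10e-4 = 3.403e-4 mol.
As a count: 3.403e-4 × 6.022e23 = 2.0e20.

2.0e20 molecules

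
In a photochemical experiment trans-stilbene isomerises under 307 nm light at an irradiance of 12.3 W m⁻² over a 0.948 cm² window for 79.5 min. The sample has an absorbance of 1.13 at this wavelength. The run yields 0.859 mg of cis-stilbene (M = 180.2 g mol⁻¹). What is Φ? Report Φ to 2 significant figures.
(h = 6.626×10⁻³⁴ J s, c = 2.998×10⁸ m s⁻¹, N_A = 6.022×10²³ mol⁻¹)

Product: 0.859 mg / 180.2 g mol⁻¹ = 4.767×10⁻⁶ mol.
Photon energy at 307 nm: hc/λ = (6.626×10⁻³⁴)(2.998×10⁸)/(307×10⁻⁹) = 6.471×10⁻¹⁹ J.
Energy delivered: (12.3 W m⁻²)(0.948×10⁻⁴ m²)(4770 s) = 5.562 J.
Photons incident: 5.562 / 6.471×10⁻¹⁹ = 8.595×10¹⁸, i.e. 8.595×10¹⁸/6.022×10²³ = 1.427×10⁻⁵ mol.
Fraction absorbed: 1 − 10^(−1.13) = 0.9259.
Photons absorbed: 0.9259 × 1.427×10⁻⁵ = 1.321×10⁻⁵ mol.
Φ = 4.767×10⁻⁶ mol / 1.321×10⁻⁵ mol photons = 0.36.

Φ = 0.36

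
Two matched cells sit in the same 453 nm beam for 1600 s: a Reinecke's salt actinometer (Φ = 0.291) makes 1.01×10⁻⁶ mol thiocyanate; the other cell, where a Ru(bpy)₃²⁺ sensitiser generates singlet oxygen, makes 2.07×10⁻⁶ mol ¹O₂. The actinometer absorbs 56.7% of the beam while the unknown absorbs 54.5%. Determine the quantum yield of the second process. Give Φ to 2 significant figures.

Photons absorbed by the actinometer: 1.01×10⁻⁶ / 0.291 = 3.471×10⁻⁶ mol.
Incident flux: 3.471×10⁻⁶ / 0.567 = 6.122×10⁻⁶ einstein.
Absorbed by unknown: 0.545 × 6.122×10⁻⁶ = 3.336×10⁻⁶ mol.
Φ(unknown) = 2.07×10⁻⁶ / 3.336×10⁻⁶ = 0.62.

Φ = 0.62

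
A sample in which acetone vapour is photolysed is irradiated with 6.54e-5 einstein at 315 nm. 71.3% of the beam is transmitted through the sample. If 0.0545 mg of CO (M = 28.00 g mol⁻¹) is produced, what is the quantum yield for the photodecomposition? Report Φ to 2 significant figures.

Φ = 0.10

Product: 0.0545 mg / 28.00 g mol⁻¹ = 1.946e-6 mol.
Fraction absorbed: 1 − 71.3/100 = 0.2870.
Photons absorbed: 0.2870 × 6.54e-5 = 1.877e-5 mol.
Φ = 1.946e-6 mol / 1.877e-5 mol photons = 0.10.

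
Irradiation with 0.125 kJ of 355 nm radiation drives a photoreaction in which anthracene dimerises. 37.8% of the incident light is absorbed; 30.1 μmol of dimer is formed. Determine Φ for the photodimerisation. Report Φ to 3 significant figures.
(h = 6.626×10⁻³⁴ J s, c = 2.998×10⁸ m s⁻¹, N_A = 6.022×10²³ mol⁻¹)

Φ = 0.215

Product: 30.1 μmol = 3.01×10⁻⁵ mol.
Photon energy at 355 nm: hc/λ = (6.626×10⁻³⁴)(2.998×10⁸)/(355×10⁻⁹) = 5.596×10⁻¹⁹ J.
Incident energy: 0.125 kJ = 125 J.
Photons incident: 125 / 5.596×10⁻¹⁹ = 2.234×10²⁰, i.e. 2.234×10²⁰/6.022×10²³ = 3.710×10⁻⁴ mol.
Photons absorbed: 0.378 × 3.710×10⁻⁴ = 1.402×10⁻⁴ mol.
Φ = 3.01×10⁻⁵ mol / 1.402×10⁻⁴ mol photons = 0.215.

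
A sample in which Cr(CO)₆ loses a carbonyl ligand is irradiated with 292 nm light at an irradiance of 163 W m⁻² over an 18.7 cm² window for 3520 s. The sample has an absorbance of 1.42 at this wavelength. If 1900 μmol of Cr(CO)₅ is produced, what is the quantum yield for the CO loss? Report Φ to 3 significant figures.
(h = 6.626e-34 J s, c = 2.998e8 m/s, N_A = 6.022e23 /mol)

Product: 1900 μmol = 0.00190 mol.
Photon energy at 292 nm: hc/λ = (6.626e-34)(2.998e8)/(292e-9) = 6.803e-19 J.
Energy delivered: (163 W m⁻²)(18.7e-4 m²)(3520 s) = 1073 J.
Photons incident: 1073 / 6.803e-19 = 1.577e21, i.e. 1.577e21/6.022e23 = 0.002619 mol.
Fraction absorbed: 1 − 10^(−1.42) = 0.9620.
Photons absorbed: 0.9620 × 0.002619 = 0.002519 mol.
Φ = 0.00190 mol / 0.002519 mol photons = 0.754.

Φ = 0.754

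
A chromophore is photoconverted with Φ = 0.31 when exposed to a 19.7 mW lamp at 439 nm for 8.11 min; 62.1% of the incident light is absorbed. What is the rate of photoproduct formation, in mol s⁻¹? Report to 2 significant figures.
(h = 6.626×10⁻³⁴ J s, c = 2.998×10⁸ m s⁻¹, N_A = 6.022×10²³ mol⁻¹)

Photon energy at 439 nm: hc/λ = (6.626×10⁻³⁴)(2.998×10⁸)/(439×10⁻⁹) = 4.525×10⁻¹⁹ J.
Energy delivered: (19.7 mW)(486.6 s) = 9.586 J.
Photons incident: 9.586 / 4.525×10⁻¹⁹ = 2.118×10¹⁹, i.e. 2.118×10¹⁹/6.022×10²³ = 3.517×10⁻⁵ mol.
Photons absorbed: 0.621 × 3.517×10⁻⁵ = 2.184×10⁻⁵ mol.
Product formed: 0.31 × 2.184×10⁻⁵ = 6.770×10⁻⁶ mol.
Rate: 6.770×10⁻⁶ / 486.6 s = 1.4×10⁻⁸ mol s⁻¹.

1.4×10⁻⁸ mol s⁻¹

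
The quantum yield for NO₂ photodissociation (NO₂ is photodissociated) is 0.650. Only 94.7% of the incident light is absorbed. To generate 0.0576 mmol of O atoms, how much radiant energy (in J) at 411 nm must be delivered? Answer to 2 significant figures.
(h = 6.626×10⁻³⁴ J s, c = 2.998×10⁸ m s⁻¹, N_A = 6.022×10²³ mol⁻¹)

27 J

Product: 0.0576 mmol = 5.76×10⁻⁵ mol.
Photons that must be absorbed: 5.76×10⁻⁵ / 0.650 = 8.862×10⁻⁵ mol.
Incident photons needed: 8.862×10⁻⁵ / 0.947 = 9.358×10⁻⁵ mol.
Photon energy: hc/λ = 4.833×10⁻¹⁹ J; per mole, 2.910×10⁵ J mol⁻¹.
Energy required: 9.358×10⁻⁵ × 2.910×10⁵ = 27 J.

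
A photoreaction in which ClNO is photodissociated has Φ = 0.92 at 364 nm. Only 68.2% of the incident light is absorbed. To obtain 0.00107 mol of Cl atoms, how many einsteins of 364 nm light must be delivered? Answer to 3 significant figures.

0.00171 einstein

Photons that must be absorbed: 0.00107 / 0.92 = 0.001163 mol.
Incident photons needed: 0.001163 / 0.682 = 0.001705 mol.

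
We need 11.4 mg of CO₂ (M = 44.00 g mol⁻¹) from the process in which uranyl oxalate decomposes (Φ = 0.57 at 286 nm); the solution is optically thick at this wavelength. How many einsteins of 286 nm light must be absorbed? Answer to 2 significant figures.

4.5×10⁻⁴ einstein

Product: 11.4 mg / 44.00 g mol⁻¹ = 2.591×10⁻⁴ mol.
Photons that must be absorbed: 2.591×10⁻⁴ / 0.57 = 4.546×10⁻⁴ mol.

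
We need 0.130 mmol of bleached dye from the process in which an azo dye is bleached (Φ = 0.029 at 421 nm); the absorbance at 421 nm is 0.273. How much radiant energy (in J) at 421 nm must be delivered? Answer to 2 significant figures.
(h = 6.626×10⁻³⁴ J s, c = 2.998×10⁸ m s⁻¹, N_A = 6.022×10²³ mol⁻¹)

Product: 0.130 mmol = 1.30×10⁻⁴ mol.
Photons that must be absorbed: 1.30×10⁻⁴ / 0.029 = 0.004483 mol.
Fraction absorbed: 1 − 10^(−0.273) = 0.4667.
Incident photons needed: 0.004483 / 0.4667 = 0.009606 mol.
Photon energy: hc/λ = 4.718×10⁻¹⁹ J; per mole, 2.841×10⁵ J mol⁻¹.
Energy required: 0.009606 × 2.841×10⁵ = 2700 J.

2700 J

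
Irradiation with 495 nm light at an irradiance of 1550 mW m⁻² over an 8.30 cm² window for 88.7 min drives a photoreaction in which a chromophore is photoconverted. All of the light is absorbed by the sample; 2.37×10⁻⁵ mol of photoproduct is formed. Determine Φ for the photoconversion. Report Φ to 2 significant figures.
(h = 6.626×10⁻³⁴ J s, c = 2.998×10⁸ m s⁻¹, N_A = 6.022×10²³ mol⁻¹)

Φ = 0.84

Photon energy at 495 nm: hc/λ = (6.626×10⁻³⁴)(2.998×10⁸)/(495×10⁻⁹) = 4.013×10⁻¹⁹ J.
Energy delivered: (1550 mW m⁻²)(8.30×10⁻⁴ m²)(5322 s) = 6.847 J.
Photons incident: 6.847 / 4.013×10⁻¹⁹ = 1.706×10¹⁹, i.e. 1.706×10¹⁹/6.022×10²³ = 2.833×10⁻⁵ mol.
Φ = 2.37×10⁻⁵ mol / 2.833×10⁻⁵ mol photons = 0.84.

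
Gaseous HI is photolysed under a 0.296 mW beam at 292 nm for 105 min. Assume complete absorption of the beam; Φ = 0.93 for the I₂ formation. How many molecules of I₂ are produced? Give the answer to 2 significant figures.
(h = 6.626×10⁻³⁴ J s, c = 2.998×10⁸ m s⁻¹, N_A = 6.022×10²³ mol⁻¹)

2.5×10¹⁸ molecules

Photon energy at 292 nm: hc/λ = (6.626×10⁻³⁴)(2.998×10⁸)/(292×10⁻⁹) = 6.803×10⁻¹⁹ J.
Energy delivered: (0.296 mW)(6300 s) = 1.865 J.
Photons incident: 1.865 / 6.803×10⁻¹⁹ = 2.741×10¹⁸, i.e. 2.741×10¹⁸/6.022×10²³ = 4.552×10⁻⁶ mol.
Product: Φ × n_abs = 0.93 × 4.552×10⁻⁶ = 4.233×10⁻⁶ mol.
As a count: 4.233×10⁻⁶ × 6.022×10²³ = 2.5×10¹⁸.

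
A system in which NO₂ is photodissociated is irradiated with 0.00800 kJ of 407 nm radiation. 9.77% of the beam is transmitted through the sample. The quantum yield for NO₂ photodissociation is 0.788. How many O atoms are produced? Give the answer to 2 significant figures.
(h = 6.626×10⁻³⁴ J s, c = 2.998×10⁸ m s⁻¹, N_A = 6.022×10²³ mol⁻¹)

Photon energy at 407 nm: hc/λ = (6.626×10⁻³⁴)(2.998×10⁸)/(407×10⁻⁹) = 4.881×10⁻¹⁹ J.
Incident energy: 0.00800 kJ = 8.00 J.
Photons incident: 8.00 / 4.881×10⁻¹⁹ = 1.639×10¹⁹, i.e. 1.639×10¹⁹/6.022×10²³ = 2.722×10⁻⁵ mol.
Fraction absorbed: 1 − 9.77/100 = 0.9023.
Photons absorbed: 0.9023 × 2.722×10⁻⁵ = 2.456×10⁻⁵ mol.
Product: Φ × n_abs = 0.788 × 2.456×10⁻⁵ = 1.935×10⁻⁵ mol.
As a count: 1.935×10⁻⁵ × 6.022×10²³ = 1.2×10¹⁹.

1.2×10¹⁹ atoms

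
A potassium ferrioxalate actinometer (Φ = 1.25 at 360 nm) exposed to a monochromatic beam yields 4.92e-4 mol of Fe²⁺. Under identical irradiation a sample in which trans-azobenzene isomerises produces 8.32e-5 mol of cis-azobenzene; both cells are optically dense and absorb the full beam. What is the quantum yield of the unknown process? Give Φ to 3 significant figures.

Φ = 0.211

Photons absorbed by the actinometer: 4.92e-4 / 1.25 = 3.936e-4 mol.
Φ(unknown) = 8.32e-5 / 3.936e-4 = 0.211.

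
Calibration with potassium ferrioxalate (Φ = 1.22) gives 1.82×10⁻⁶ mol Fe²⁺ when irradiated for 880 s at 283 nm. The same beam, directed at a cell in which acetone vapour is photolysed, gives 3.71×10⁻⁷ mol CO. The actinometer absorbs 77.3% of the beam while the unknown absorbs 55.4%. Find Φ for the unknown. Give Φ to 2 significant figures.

Photons absorbed by the actinometer: 1.82×10⁻⁶ / 1.22 = 1.492×10⁻⁶ mol.
Incident flux: 1.492×10⁻⁶ / 0.773 = 1.930×10⁻⁶ einstein.
Absorbed by unknown: 0.554 × 1.930×10⁻⁶ = 1.069×10⁻⁶ mol.
Φ(unknown) = 3.71×10⁻⁷ / 1.069×10⁻⁶ = 0.35.

Φ = 0.35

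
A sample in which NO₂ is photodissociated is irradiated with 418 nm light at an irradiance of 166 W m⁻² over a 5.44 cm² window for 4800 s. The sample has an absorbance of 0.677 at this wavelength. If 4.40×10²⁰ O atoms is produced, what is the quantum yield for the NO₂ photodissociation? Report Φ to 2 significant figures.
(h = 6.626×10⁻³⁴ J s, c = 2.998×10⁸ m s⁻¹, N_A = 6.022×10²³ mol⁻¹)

Φ = 0.61

Product: 4.40×10²⁰ / 6.022×10²³ = 7.307×10⁻⁴ mol.
Photon energy at 418 nm: hc/λ = (6.626×10⁻³⁴)(2.998×10⁸)/(418×10⁻⁹) = 4.752×10⁻¹⁹ J.
Energy delivered: (166 W m⁻²)(5.44×10⁻⁴ m²)(4800 s) = 433.5 J.
Photons incident: 433.5 / 4.752×10⁻¹⁹ = 9.122×10²⁰, i.e. 9.122×10²⁰/6.022×10²³ = 0.001515 mol.
Fraction absorbed: 1 − 10^(−0.677) = 0.7896.
Photons absorbed: 0.7896 × 0.001515 = 0.001196 mol.
Φ = 7.307×10⁻⁴ mol / 0.001196 mol photons = 0.61.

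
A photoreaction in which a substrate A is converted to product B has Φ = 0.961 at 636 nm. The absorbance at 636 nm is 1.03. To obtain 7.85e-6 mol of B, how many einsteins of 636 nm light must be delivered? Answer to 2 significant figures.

Photons that must be absorbed: 7.85e-6 / 0.961 = 8.169e-6 mol.
Fraction absorbed: 1 − 10^(−1.03) = 0.9067.
Incident photons needed: 8.169e-6 / 0.9067 = 9.010e-6 mol.

9.0e-6 einstein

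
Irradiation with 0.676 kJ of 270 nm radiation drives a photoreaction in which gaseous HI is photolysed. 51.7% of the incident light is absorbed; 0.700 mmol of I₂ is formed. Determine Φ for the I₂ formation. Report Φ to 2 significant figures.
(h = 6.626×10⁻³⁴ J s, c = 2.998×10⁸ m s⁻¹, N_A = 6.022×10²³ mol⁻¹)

Φ = 0.89

Product: 0.700 mmol = 7.00×10⁻⁴ mol.
Photon energy at 270 nm: hc/λ = (6.626×10⁻³⁴)(2.998×10⁸)/(270×10⁻⁹) = 7.357×10⁻¹⁹ J.
Incident energy: 0.676 kJ = 676 J.
Photons incident: 676 / 7.357×10⁻¹⁹ = 9.189×10²⁰, i.e. 9.189×10²⁰/6.022×10²³ = 0.001526 mol.
Photons absorbed: 0.517 × 0.001526 = 7.889×10⁻⁴ mol.
Φ = 7.00×10⁻⁴ mol / 7.889×10⁻⁴ mol photons = 0.89.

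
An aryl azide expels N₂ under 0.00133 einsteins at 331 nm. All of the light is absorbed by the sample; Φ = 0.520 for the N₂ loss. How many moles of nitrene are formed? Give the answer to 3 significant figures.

6.92e-4 mol

Product: Φ × n_abs = 0.520 × 0.00133 = 6.916e-4 mol.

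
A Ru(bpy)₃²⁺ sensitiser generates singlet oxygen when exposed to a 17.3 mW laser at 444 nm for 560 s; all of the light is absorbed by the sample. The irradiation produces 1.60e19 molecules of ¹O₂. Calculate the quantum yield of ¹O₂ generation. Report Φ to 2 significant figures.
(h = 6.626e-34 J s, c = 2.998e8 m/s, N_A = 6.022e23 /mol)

Product: 1.60e19 / 6.022e23 = 2.657e-5 mol.
Photon energy at 444 nm: hc/λ = (6.626e-34)(2.998e8)/(444e-9) = 4.474e-19 J.
Energy delivered: (17.3 mW)(560 s) = 9.688 J.
Photons incident: 9.688 / 4.474e-19 = 2.165e19, i.e. 2.165e19/6.022e23 = 3.595e-5 mol.
Φ = 2.657e-5 mol / 3.595e-5 mol photons = 0.74.

Φ = 0.74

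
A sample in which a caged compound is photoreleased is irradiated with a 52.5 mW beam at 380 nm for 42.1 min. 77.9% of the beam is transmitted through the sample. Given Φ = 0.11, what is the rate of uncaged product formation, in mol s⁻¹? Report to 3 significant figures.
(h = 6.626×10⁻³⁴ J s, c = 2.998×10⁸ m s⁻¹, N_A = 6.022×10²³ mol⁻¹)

Photon energy at 380 nm: hc/λ = (6.626×10⁻³⁴)(2.998×10⁸)/(380×10⁻⁹) = 5.228×10⁻¹⁹ J.
Energy delivered: (52.5 mW)(2526 s) = 132.6 J.
Photons incident: 132.6 / 5.228×10⁻¹⁹ = 2.536×10²⁰, i.e. 2.536×10²⁰/6.022×10²³ = 4.211×10⁻⁴ mol.
Fraction absorbed: 1 − 77.9/100 = 0.2210.
Photons absorbed: 0.2210 × 4.211×10⁻⁴ = 9.306×10⁻⁵ mol.
Product formed: 0.11 × 9.306×10⁻⁵ = 1.024×10⁻⁵ mol.
Rate: 1.024×10⁻⁵ / 2526 s = 4.05×10⁻⁹ mol s⁻¹.

4.05×10⁻⁹ mol s⁻¹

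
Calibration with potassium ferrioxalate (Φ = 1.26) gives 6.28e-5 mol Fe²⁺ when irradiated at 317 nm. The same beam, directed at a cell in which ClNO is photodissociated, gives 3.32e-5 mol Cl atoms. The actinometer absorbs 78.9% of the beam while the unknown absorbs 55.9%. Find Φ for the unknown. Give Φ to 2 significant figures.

Photons absorbed by the actinometer: 6.28e-5 / 1.26 = 4.984e-5 mol.
Incident flux: 4.984e-5 / 0.789 = 6.317e-5 einstein.
Absorbed by unknown: 0.559 × 6.317e-5 = 3.531e-5 mol.
Φ(unknown) = 3.32e-5 / 3.531e-5 = 0.94.

Φ = 0.94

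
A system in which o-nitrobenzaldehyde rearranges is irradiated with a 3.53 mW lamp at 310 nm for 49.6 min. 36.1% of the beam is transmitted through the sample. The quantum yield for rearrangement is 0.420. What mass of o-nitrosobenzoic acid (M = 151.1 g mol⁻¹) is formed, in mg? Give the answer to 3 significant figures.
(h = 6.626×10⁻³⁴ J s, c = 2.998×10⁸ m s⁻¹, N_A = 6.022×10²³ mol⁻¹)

Photon energy at 310 nm: hc/λ = (6.626×10⁻³⁴)(2.998×10⁸)/(310×10⁻⁹) = 6.408×10⁻¹⁹ J.
Energy delivered: (3.53 mW)(2976 s) = 10.51 J.
Photons incident: 10.51 / 6.408×10⁻¹⁹ = 1.640×10¹⁹, i.e. 1.640×10¹⁹/6.022×10²³ = 2.723×10⁻⁵ mol.
Fraction absorbed: 1 − 36.1/100 = 0.6390.
Photons absorbed: 0.6390 × 2.723×10⁻⁵ = 1.740×10⁻⁵ mol.
Product: Φ × n_abs = 0.420 × 1.740×10⁻⁵ = 7.308×10⁻⁶ mol.
Mass: 7.308×10⁻⁶ × 151.1 = 0.001104 g = 1.10 mg.

1.10 mg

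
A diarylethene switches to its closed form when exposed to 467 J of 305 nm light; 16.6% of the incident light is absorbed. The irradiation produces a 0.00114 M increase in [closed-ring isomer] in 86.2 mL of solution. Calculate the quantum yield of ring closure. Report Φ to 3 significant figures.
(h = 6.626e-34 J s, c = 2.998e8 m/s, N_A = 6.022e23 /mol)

Φ = 0.497

Product: (0.00114 M)(0.0862 L) = 9.827e-5 mol.
Photon energy at 305 nm: hc/λ = (6.626e-34)(2.998e8)/(305e-9) = 6.513e-19 J.
Photons incident: 467 / 6.513e-19 = 7.170e20, i.e. 7.170e20/6.022e23 = 0.001191 mol.
Photons absorbed: 0.166 × 0.001191 = 1.977e-4 mol.
Φ = 9.827e-5 mol / 1.977e-4 mol photons = 0.497.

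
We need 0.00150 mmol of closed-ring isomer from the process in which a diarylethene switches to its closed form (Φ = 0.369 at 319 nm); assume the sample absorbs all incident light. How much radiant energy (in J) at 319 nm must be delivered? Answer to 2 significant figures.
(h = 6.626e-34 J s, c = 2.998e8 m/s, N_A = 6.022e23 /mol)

Product: 0.00150 mmol = 1.50e-6 mol.
Photons that must be absorbed: 1.50e-6 / 0.369 = 4.065e-6 mol.
Photon energy: hc/λ = 6.227e-19 J; per mole, 3.750e5 J mol⁻¹.
Energy required: 4.065e-6 × 3.750e5 = 1.5 J.

1.5 J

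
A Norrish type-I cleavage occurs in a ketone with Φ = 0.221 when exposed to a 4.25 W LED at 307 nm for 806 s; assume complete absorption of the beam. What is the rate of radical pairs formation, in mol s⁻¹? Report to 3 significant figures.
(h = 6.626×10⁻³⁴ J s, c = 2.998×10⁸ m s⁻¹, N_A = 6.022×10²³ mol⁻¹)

2.41×10⁻⁶ mol s⁻¹

Photon energy at 307 nm: hc/λ = (6.626×10⁻³⁴)(2.998×10⁸)/(307×10⁻⁹) = 6.471×10⁻¹⁹ J.
Energy delivered: (4.25 W)(806 s) = 3426 J.
Photons incident: 3426 / 6.471×10⁻¹⁹ = 5.294×10²¹, i.e. 5.294×10²¹/6.022×10²³ = 0.008791 mol.
Product formed: 0.221 × 0.008791 = 0.001943 mol.
Rate: 0.001943 / 806 s = 2.41×10⁻⁶ mol s⁻¹.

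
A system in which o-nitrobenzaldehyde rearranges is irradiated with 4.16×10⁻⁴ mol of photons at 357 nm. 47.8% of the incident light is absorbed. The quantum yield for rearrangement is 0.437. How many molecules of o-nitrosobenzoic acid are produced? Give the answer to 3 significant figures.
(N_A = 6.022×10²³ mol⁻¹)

5.23×10¹⁹ molecules

Photons absorbed: 0.478 × 4.16×10⁻⁴ = 1.988×10⁻⁴ mol.
Product: Φ × n_abs = 0.437 × 1.988×10⁻⁴ = 8.688×10⁻⁵ mol.
As a count: 8.688×10⁻⁵ × 6.022×10²³ = 5.23×10¹⁹.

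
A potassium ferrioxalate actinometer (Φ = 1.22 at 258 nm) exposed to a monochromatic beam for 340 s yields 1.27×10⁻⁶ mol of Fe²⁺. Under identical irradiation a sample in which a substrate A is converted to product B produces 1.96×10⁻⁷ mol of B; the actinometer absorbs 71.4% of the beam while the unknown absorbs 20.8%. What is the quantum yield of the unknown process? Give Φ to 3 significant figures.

Photons absorbed by the actinometer: 1.27×10⁻⁶ / 1.22 = 1.041×10⁻⁶ mol.
Incident flux: 1.041×10⁻⁶ / 0.714 = 1.458×10⁻⁶ einstein.
Absorbed by unknown: 0.208 × 1.458×10⁻⁶ = 3.033×10⁻⁷ mol.
Φ(unknown) = 1.96×10⁻⁷ / 3.033×10⁻⁷ = 0.646.

Φ = 0.646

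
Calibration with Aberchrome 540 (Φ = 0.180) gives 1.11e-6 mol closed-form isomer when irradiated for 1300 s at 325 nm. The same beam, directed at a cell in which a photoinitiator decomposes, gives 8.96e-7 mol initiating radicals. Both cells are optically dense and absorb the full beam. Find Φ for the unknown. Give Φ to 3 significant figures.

Φ = 0.145

Photons absorbed by the actinometer: 1.11e-6 / 0.180 = 6.167e-6 mol.
Φ(unknown) = 8.96e-7 / 6.167e-6 = 0.145.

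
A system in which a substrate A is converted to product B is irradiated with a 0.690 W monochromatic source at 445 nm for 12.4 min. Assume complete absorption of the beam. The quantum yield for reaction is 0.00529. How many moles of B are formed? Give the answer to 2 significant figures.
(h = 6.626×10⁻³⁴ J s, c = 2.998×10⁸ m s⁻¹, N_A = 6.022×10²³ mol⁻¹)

1.0×10⁻⁵ mol

Photon energy at 445 nm: hc/λ = (6.626×10⁻³⁴)(2.998×10⁸)/(445×10⁻⁹) = 4.464×10⁻¹⁹ J.
Energy delivered: (0.690 W)(744 s) = 513.4 J.
Photons incident: 513.4 / 4.464×10⁻¹⁹ = 1.150×10²¹, i.e. 1.150×10²¹/6.022×10²³ = 0.001910 mol.
Product: Φ × n_abs = 0.00529 × 0.001910 = 1.010×10⁻⁵ mol.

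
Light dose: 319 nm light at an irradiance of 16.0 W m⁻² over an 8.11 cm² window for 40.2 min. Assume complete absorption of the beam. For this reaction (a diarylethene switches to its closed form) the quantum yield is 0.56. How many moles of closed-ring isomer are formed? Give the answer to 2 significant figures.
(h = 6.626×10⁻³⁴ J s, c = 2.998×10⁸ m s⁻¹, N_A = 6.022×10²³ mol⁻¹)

4.7×10⁻⁵ mol

Photon energy at 319 nm: hc/λ = (6.626×10⁻³⁴)(2.998×10⁸)/(319×10⁻⁹) = 6.227×10⁻¹⁹ J.
Energy delivered: (16.0 W m⁻²)(8.11×10⁻⁴ m²)(2412 s) = 31.30 J.
Photons incident: 31.30 / 6.227×10⁻¹⁹ = 5.026×10¹⁹, i.e. 5.026×10¹⁹/6.022×10²³ = 8.346×10⁻⁵ mol.
Product: Φ × n_abs = 0.56 × 8.346×10⁻⁵ = 4.674×10⁻⁵ mol.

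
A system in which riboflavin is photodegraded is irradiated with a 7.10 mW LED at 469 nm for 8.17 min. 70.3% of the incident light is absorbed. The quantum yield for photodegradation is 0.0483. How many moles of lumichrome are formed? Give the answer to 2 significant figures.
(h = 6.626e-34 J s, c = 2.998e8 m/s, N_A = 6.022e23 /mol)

4.6e-7 mol

Photon energy at 469 nm: hc/λ = (6.626e-34)(2.998e8)/(469e-9) = 4.236e-19 J.
Energy delivered: (7.10 mW)(490.2 s) = 3.480 J.
Photons incident: 3.480 / 4.236e-19 = 8.215e18, i.e. 8.215e18/6.022e23 = 1.364e-5 mol.
Photons absorbed: 0.703 × 1.364e-5 = 9.589e-6 mol.
Product: Φ × n_abs = 0.0483 × 9.589e-6 = 4.631e-7 mol.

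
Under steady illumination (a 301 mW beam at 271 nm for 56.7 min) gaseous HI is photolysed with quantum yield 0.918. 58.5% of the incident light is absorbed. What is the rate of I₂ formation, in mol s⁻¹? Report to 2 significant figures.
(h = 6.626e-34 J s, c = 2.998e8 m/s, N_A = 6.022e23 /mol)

Photon energy at 271 nm: hc/λ = (6.626e-34)(2.998e8)/(271e-9) = 7.330e-19 J.
Energy delivered: (301 mW)(3402 s) = 1024 J.
Photons incident: 1024 / 7.330e-19 = 1.397e21, i.e. 1.397e21/6.022e23 = 0.002320 mol.
Photons absorbed: 0.585 × 0.002320 = 0.001357 mol.
Product formed: 0.918 × 0.001357 = 0.001246 mol.
Rate: 0.001246 / 3402 s = 3.7e-7 mol s⁻¹.

3.7e-7 mol s⁻¹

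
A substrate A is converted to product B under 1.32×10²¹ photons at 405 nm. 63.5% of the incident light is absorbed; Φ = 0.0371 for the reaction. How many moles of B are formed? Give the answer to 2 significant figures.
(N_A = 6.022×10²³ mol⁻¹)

5.2×10⁻⁵ mol

Moles of photons: 1.32×10²¹ / 6.022×10²³ = 0.002192 mol.
Photons absorbed: 0.635 × 0.002192 = 0.001392 mol.
Product: Φ × n_abs = 0.0371 × 0.001392 = 5.164×10⁻⁵ mol.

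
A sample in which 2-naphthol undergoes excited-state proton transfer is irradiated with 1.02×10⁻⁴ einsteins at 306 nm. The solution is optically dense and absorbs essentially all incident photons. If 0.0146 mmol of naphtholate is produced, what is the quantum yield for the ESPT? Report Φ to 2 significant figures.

Φ = 0.14

Product: 0.0146 mmol = 1.46×10⁻⁵ mol.
Φ = 1.46×10⁻⁵ mol / 1.02×10⁻⁴ mol photons = 0.14.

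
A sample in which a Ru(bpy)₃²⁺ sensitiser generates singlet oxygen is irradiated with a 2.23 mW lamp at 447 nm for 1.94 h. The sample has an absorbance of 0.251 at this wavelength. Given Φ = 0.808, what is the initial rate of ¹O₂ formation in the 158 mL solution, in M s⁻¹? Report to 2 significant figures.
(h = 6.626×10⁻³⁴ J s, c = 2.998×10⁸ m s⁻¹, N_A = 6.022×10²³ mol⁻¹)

1.9×10⁻⁸ M s⁻¹

Photon energy at 447 nm: hc/λ = (6.626×10⁻³⁴)(2.998×10⁸)/(447×10⁻⁹) = 4.444×10⁻¹⁹ J.
Energy delivered: (2.23 mW)(6984 s) = 15.57 J.
Photons incident: 15.57 / 4.444×10⁻¹⁹ = 3.504×10¹⁹, i.e. 3.504×10¹⁹/6.022×10²³ = 5.819×10⁻⁵ mol.
Fraction absorbed: 1 − 10^(−0.251) = 0.4390.
Photons absorbed: 0.4390 × 5.819×10⁻⁵ = 2.555×10⁻⁵ mol.
Product formed: 0.808 × 2.555×10⁻⁵ = 2.064×10⁻⁵ mol.
Rate: 2.064×10⁻⁵ mol / (6984 s × 0.158 L) = 1.9×10⁻⁸ M s⁻¹.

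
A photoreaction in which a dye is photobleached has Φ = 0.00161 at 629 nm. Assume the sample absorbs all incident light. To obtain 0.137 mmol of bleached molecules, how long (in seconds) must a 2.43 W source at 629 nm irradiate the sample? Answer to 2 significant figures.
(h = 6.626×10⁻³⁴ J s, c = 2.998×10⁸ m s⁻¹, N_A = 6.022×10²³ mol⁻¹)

t ≈ 6700 s

Product: 0.137 mmol = 1.37×10⁻⁴ mol.
Photons that must be absorbed: 1.37×10⁻⁴ / 0.00161 = 0.08509 mol.
Photon energy: hc/λ = 3.158×10⁻¹⁹ J; per mole, 1.902×10⁵ J mol⁻¹.
Energy required: 0.08509 × 1.902×10⁵ = 1.618×10⁴ J.
Time: 1.618×10⁴ J / 2.43 W = 6700 s.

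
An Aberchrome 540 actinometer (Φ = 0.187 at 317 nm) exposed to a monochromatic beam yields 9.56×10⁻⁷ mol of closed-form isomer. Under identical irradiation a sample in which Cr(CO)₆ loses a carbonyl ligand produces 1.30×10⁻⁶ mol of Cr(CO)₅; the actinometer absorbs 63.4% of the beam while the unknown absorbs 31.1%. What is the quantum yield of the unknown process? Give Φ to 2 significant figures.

Φ = 0.52

Photons absorbed by the actinometer: 9.56×10⁻⁷ / 0.187 = 5.112×10⁻⁶ mol.
Incident flux: 5.112×10⁻⁶ / 0.634 = 8.063×10⁻⁶ einstein.
Absorbed by unknown: 0.311 × 8.063×10⁻⁶ = 2.508×10⁻⁶ mol.
Φ(unknown) = 1.30×10⁻⁶ / 2.508×10⁻⁶ = 0.52.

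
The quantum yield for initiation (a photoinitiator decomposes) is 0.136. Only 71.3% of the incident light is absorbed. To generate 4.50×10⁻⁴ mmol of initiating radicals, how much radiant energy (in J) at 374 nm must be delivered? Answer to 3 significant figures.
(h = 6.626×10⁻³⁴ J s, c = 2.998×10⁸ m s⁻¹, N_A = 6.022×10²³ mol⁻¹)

1.48 J

Product: 4.50×10⁻⁴ mmol = 4.50×10⁻⁷ mol.
Photons that must be absorbed: 4.50×10⁻⁷ / 0.136 = 3.309×10⁻⁶ mol.
Incident photons needed: 3.309×10⁻⁶ / 0.713 = 4.641×10⁻⁶ mol.
Photon energy: hc/λ = 5.311×10⁻¹⁹ J; per mole, 3.198×10⁵ J mol⁻¹.
Energy required: 4.641×10⁻⁶ × 3.198×10⁵ = 1.48 J.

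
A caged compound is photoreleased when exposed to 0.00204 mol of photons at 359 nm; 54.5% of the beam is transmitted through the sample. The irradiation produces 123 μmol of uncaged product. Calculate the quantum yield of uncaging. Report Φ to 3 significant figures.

Φ = 0.133

Product: 123 μmol = 1.23×10⁻⁴ mol.
Fraction absorbed: 1 − 54.5/100 = 0.4550.
Photons absorbed: 0.4550 × 0.00204 = 9.282×10⁻⁴ mol.
Φ = 1.23×10⁻⁴ mol / 9.282×10⁻⁴ mol photons = 0.133.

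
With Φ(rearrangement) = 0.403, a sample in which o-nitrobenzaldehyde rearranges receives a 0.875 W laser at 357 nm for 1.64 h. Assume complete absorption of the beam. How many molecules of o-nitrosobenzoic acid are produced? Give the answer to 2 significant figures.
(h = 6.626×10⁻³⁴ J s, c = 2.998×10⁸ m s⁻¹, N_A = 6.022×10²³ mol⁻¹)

Photon energy at 357 nm: hc/λ = (6.626×10⁻³⁴)(2.998×10⁸)/(357×10⁻⁹) = 5.564×10⁻¹⁹ J.
Energy delivered: (0.875 W)(5904 s) = 5166 J.
Photons incident: 5166 / 5.564×10⁻¹⁹ = 9.285×10²¹, i.e. 9.285×10²¹/6.022×10²³ = 0.01542 mol.
Product: Φ × n_abs = 0.403 × 0.01542 = 0.006214 mol.
As a count: 0.006214 × 6.022×10²³ = 3.7×10²¹.

3.7×10²¹ molecules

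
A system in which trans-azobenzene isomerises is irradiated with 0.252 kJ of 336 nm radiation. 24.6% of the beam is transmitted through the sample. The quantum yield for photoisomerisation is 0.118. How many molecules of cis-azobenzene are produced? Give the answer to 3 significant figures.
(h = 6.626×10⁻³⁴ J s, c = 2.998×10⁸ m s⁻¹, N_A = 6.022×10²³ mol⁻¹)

Photon energy at 336 nm: hc/λ = (6.626×10⁻³⁴)(2.998×10⁸)/(336×10⁻⁹) = 5.912×10⁻¹⁹ J.
Incident energy: 0.252 kJ = 252 J.
Photons incident: 252 / 5.912×10⁻¹⁹ = 4.263×10²⁰, i.e. 4.263×10²⁰/6.022×10²³ = 7.079×10⁻⁴ mol.
Fraction absorbed: 1 − 24.6/100 = 0.7540.
Photons absorbed: 0.7540 × 7.079×10⁻⁴ = 5.338×10⁻⁴ mol.
Product: Φ × n_abs = 0.118 × 5.338×10⁻⁴ = 6.299×10⁻⁵ mol.
As a count: 6.299×10⁻⁵ × 6.022×10²³ = 3.79×10¹⁹.

3.79×10¹⁹ molecules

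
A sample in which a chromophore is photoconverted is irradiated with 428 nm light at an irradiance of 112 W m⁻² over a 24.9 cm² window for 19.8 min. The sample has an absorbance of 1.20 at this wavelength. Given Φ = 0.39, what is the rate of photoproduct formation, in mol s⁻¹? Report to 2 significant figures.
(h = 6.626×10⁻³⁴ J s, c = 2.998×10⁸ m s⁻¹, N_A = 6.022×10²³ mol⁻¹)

Photon energy at 428 nm: hc/λ = (6.626×10⁻³⁴)(2.998×10⁸)/(428×10⁻⁹) = 4.641×10⁻¹⁹ J.
Energy delivered: (112 W m⁻²)(24.9×10⁻⁴ m²)(1188 s) = 331.3 J.
Photons incident: 331.3 / 4.641×10⁻¹⁹ = 7.139×10²⁰, i.e. 7.139×10²⁰/6.022×10²³ = 0.001185 mol.
Fraction absorbed: 1 − 10^(−1.20) = 0.9369.
Photons absorbed: 0.9369 × 0.001185 = 0.001110 mol.
Product formed: 0.39 × 0.001110 = 4.329×10⁻⁴ mol.
Rate: 4.329×10⁻⁴ / 1188 s = 3.6×10⁻⁷ mol s⁻¹.

3.6×10⁻⁷ mol s⁻¹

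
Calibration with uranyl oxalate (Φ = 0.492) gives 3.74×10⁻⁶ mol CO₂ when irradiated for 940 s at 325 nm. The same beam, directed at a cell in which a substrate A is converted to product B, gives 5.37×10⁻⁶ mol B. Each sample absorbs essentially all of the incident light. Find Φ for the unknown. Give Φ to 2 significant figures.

Photons absorbed by the actinometer: 3.74×10⁻⁶ / 0.492 = 7.602×10⁻⁶ mol.
Φ(unknown) = 5.37×10⁻⁶ / 7.602×10⁻⁶ = 0.71.

Φ = 0.71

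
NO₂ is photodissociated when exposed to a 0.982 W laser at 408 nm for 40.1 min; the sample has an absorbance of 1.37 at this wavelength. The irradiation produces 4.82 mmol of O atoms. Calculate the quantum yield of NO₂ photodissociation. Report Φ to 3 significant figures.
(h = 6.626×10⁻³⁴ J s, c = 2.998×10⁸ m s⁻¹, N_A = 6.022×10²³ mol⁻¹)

Φ = 0.625

Product: 4.82 mmol = 0.00482 mol.
Photon energy at 408 nm: hc/λ = (6.626×10⁻³⁴)(2.998×10⁸)/(408×10⁻⁹) = 4.869×10⁻¹⁹ J.
Energy delivered: (0.982 W)(2406 s) = 2363 J.
Photons incident: 2363 / 4.869×10⁻¹⁹ = 4.853×10²¹, i.e. 4.853×10²¹/6.022×10²³ = 0.008059 mol.
Fraction absorbed: 1 − 10^(−1.37) = 0.9573.
Photons absorbed: 0.9573 × 0.008059 = 0.007715 mol.
Φ = 0.00482 mol / 0.007715 mol photons = 0.625.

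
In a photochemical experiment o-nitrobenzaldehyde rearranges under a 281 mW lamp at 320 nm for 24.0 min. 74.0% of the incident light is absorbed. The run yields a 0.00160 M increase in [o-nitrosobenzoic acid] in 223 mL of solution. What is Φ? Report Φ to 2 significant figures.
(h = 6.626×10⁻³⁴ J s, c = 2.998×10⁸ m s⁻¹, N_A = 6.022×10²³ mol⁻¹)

Φ = 0.45

Product: (0.00160 M)(0.223 L) = 3.568×10⁻⁴ mol.
Photon energy at 320 nm: hc/λ = (6.626×10⁻³⁴)(2.998×10⁸)/(320×10⁻⁹) = 6.208×10⁻¹⁹ J.
Energy delivered: (281 mW)(1440 s) = 404.6 J.
Photons incident: 404.6 / 6.208×10⁻¹⁹ = 6.517×10²⁰, i.e. 6.517×10²⁰/6.022×10²³ = 0.001082 mol.
Photons absorbed: 0.740 × 0.001082 = 8.007×10⁻⁴ mol.
Φ = 3.568×10⁻⁴ mol / 8.007×10⁻⁴ mol photons = 0.45.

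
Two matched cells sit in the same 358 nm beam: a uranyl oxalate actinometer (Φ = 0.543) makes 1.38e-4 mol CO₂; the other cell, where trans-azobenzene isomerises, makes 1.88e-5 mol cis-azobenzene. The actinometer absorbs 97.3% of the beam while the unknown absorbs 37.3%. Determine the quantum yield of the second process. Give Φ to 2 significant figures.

Φ = 0.19

Photons absorbed by the actinometer: 1.38e-4 / 0.543 = 2.541e-4 mol.
Incident flux: 2.541e-4 / 0.973 = 2.612e-4 einstein.
Absorbed by unknown: 0.373 × 2.612e-4 = 9.743e-5 mol.
Φ(unknown) = 1.88e-5 / 9.743e-5 = 0.19.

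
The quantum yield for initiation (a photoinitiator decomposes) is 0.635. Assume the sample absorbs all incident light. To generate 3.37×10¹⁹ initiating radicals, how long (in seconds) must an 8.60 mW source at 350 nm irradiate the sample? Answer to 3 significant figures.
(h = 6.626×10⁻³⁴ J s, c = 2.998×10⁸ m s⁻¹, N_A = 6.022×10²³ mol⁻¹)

t ≈ 3500 s

Product: 3.37×10¹⁹ / 6.022×10²³ = 5.596×10⁻⁵ mol.
Photons that must be absorbed: 5.596×10⁻⁵ / 0.635 = 8.813×10⁻⁵ mol.
Photon energy: hc/λ = 5.676×10⁻¹⁹ J; per mole, 3.418×10⁵ J mol⁻¹.
Energy required: 8.813×10⁻⁵ × 3.418×10⁵ = 30.12 J.
Time: 30.12 J / 0.0086 W = 3500 s.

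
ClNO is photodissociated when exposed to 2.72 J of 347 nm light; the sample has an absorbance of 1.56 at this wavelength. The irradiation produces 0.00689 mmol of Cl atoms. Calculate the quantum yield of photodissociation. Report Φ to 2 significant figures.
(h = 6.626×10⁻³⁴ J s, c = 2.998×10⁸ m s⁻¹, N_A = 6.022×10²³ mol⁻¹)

Φ = 0.90

Product: 0.00689 mmol = 6.89×10⁻⁶ mol.
Photon energy at 347 nm: hc/λ = (6.626×10⁻³⁴)(2.998×10⁸)/(347×10⁻⁹) = 5.725×10⁻¹⁹ J.
Photons incident: 2.72 / 5.725×10⁻¹⁹ = 4.751×10¹⁸, i.e. 4.751×10¹⁸/6.022×10²³ = 7.889×10⁻⁶ mol.
Fraction absorbed: 1 − 10^(−1.56) = 0.9725.
Photons absorbed: 0.9725 × 7.889×10⁻⁶ = 7.672×10⁻⁶ mol.
Φ = 6.89×10⁻⁶ mol / 7.672×10⁻⁶ mol photons = 0.90.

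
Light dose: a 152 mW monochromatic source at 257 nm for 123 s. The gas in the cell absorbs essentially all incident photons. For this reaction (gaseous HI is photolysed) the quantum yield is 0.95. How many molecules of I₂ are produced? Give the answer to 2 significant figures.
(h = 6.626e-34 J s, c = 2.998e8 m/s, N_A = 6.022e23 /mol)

Photon energy at 257 nm: hc/λ = (6.626e-34)(2.998e8)/(257e-9) = 7.729e-19 J.
Energy delivered: (152 mW)(123 s) = 18.70 J.
Photons incident: 18.70 / 7.729e-19 = 2.419e19, i.e. 2.419e19/6.022e23 = 4.017e-5 mol.
Product: Φ × n_abs = 0.95 × 4.017e-5 = 3.816e-5 mol.
As a count: 3.816e-5 × 6.022e23 = 2.3e19.

2.3e19 molecules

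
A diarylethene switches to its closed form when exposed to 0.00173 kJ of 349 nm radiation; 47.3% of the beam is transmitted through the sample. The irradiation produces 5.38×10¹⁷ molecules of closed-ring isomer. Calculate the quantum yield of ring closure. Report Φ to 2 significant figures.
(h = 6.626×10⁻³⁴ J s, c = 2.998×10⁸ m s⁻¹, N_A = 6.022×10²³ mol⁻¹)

Product: 5.38×10¹⁷ / 6.022×10²³ = 8.934×10⁻⁷ mol.
Photon energy at 349 nm: hc/λ = (6.626×10⁻³⁴)(2.998×10⁸)/(349×10⁻⁹) = 5.692×10⁻¹⁹ J.
Incident energy: 0.00173 kJ = 1.73 J.
Photons incident: 1.73 / 5.692×10⁻¹⁹ = 3.039×10¹⁸, i.e. 3.039×10¹⁸/6.022×10²³ = 5.046×10⁻⁶ mol.
Fraction absorbed: 1 − 47.3/100 = 0.5270.
Photons absorbed: 0.5270 × 5.046×10⁻⁶ = 2.659×10⁻⁶ mol.
Φ = 8.934×10⁻⁷ mol / 2.659×10⁻⁶ mol photons = 0.34.

Φ = 0.34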